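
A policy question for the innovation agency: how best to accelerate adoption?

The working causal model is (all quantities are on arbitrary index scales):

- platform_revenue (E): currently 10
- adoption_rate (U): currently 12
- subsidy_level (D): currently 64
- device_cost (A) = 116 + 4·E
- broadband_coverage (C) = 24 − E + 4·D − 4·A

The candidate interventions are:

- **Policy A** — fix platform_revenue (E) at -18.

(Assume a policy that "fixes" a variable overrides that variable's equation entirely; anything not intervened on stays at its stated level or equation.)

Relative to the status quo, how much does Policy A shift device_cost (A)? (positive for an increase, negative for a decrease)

-112

Baseline:
  E = 10
  A = 116 + 4·10 = 156
Policy A (E := -18):
  E = -18
  A = 116 + 4·(-18) = 44
Change in A: 44 − 156 = -112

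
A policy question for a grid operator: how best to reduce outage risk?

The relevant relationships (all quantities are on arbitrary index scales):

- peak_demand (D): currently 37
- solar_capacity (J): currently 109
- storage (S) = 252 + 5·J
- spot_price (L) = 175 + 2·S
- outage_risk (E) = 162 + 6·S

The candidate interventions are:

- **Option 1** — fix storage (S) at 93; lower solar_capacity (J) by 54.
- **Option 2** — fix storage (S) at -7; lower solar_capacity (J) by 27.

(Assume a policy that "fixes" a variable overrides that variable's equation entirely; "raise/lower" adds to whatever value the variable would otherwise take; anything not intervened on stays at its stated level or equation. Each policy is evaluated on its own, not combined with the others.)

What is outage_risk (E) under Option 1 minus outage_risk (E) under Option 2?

Option 1 (S := 93, J − 54):
  J = 109 − 54 = 55
  S = 93
  E = 162 + 6·93 = 720
Option 2 (S := -7, J − 27):
  J = 109 − 27 = 82
  S = -7
  E = 162 + 6·(-7) = 120
E: 720 − 120 = 600

600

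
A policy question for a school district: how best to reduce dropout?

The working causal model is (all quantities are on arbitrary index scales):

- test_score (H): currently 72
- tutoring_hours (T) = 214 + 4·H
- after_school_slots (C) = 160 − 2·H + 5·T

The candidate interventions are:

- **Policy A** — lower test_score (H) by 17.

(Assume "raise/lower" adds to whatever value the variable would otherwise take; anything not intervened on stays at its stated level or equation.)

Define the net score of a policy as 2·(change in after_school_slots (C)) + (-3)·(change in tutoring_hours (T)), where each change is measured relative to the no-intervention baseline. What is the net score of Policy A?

Baseline:
  H = 72
  T = 214 + 4·72 = 502
  C = 160 − 2·72 + 5·502 = 2526
Policy A (H − 17):
  H = 72 − 17 = 55
  T = 214 + 4·55 = 434
  C = 160 − 2·55 + 5·434 = 2220
ΔC = 2220 − 2526 = -306; ΔT = 434 − 502 = -68
Score = 2·(-306) + (-3)·(-68) = -408

-408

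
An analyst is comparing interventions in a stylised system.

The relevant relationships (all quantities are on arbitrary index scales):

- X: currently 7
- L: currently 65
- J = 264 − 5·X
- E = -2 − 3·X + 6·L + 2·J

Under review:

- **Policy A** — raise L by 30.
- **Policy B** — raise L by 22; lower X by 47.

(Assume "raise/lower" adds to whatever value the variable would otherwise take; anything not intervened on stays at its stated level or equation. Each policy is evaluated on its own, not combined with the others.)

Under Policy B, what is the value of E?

1568

Policy B (L + 22, X − 47):
  X = 7 − 47 = -40
  L = 65 + 22 = 87
  J = 264 − 5·(-40) = 464
  E = -2 − 3·(-40) + 6·87 + 2·464 = 1568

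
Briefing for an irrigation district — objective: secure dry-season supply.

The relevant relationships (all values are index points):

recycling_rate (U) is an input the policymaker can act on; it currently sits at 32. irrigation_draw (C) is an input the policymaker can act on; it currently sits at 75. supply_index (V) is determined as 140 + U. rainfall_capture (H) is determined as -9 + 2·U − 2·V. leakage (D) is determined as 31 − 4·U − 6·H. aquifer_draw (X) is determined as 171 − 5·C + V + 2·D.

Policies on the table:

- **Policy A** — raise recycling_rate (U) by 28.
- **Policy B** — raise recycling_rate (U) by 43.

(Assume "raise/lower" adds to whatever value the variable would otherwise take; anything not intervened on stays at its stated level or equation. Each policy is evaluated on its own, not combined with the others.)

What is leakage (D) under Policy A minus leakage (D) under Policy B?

Policy A (U + 28):
  U = 32 + 28 = 60
  V = 140 + 60 = 200
  H = -9 + 2·60 − 2·200 = -289
  D = 31 − 4·60 − 6·(-289) = 1525
Policy B (U + 43):
  U = 32 + 43 = 75
  V = 140 + 75 = 215
  H = -9 + 2·75 − 2·215 = -289
  D = 31 − 4·75 − 6·(-289) = 1465
D: 1525 − 1465 = 60

60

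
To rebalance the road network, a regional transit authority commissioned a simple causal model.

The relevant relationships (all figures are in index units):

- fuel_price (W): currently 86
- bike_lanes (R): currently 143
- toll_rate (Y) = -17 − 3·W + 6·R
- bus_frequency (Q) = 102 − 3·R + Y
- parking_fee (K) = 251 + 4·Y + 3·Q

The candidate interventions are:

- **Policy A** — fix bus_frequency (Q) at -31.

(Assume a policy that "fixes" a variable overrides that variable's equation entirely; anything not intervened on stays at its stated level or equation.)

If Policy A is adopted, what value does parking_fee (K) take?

Policy A (Q := -31):
  W = 86
  R = 143
  Y = -17 − 3·86 + 6·143 = 583
  Q = -31
  K = 251 + 4·583 + 3·(-31) = 2490

2490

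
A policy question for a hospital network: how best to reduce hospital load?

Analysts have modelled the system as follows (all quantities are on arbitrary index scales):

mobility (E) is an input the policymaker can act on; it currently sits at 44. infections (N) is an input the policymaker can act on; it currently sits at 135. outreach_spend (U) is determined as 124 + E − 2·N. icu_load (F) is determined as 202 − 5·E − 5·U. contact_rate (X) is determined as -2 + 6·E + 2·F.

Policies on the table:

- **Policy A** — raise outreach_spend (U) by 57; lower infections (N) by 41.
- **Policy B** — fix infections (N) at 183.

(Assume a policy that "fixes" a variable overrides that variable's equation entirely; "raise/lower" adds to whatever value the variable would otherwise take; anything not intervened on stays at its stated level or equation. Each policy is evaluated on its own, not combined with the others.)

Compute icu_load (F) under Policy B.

Policy B (N := 183):
  E = 44
  N = 183
  U = 124 + 44 − 2·183 = -198
  F = 202 − 5·44 − 5·(-198) = 972

972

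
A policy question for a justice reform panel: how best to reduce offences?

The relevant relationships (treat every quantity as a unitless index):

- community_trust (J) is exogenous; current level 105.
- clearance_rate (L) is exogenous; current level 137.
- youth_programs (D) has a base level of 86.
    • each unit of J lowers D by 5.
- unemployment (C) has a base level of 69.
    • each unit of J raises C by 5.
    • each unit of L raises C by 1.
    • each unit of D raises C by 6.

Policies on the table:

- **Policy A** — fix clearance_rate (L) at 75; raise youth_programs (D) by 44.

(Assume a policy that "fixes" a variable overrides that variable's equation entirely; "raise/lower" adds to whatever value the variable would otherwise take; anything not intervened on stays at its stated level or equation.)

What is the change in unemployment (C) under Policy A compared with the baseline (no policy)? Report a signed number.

Baseline:
  J = 105
  L = 137
  D = 86 − 5·105 = -439
  C = 69 + 5·105 + 137 + 6·(-439) = -1903
Policy A (L := 75, D + 44):
  J = 105
  L = 75
  D = 86 − 5·105 (+44 from intervention) = -395
  C = 69 + 5·105 + 75 + 6·(-395) = -1701
Change in C: -1701 − (-1903) = 202

202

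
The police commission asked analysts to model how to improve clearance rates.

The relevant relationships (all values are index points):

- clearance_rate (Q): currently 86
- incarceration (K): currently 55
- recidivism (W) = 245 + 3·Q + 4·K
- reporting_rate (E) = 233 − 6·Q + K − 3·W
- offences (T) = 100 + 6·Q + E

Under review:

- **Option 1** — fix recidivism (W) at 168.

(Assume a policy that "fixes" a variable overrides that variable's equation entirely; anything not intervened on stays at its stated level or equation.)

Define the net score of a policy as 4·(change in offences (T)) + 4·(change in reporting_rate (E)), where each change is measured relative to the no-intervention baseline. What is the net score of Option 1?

13320

Baseline:
  Q = 86
  K = 55
  W = 245 + 3·86 + 4·55 = 723
  E = 233 − 6·86 + 55 − 3·723 = -2397
  T = 100 + 6·86 + (-2397) = -1781
Option 1 (W := 168):
  Q = 86
  K = 55
  W = 168
  E = 233 − 6·86 + 55 − 3·168 = -732
  T = 100 + 6·86 + (-732) = -116
ΔT = -116 − (-1781) = 1665; ΔE = -732 − (-2397) = 1665
Score = 4·1665 + 4·1665 = 13320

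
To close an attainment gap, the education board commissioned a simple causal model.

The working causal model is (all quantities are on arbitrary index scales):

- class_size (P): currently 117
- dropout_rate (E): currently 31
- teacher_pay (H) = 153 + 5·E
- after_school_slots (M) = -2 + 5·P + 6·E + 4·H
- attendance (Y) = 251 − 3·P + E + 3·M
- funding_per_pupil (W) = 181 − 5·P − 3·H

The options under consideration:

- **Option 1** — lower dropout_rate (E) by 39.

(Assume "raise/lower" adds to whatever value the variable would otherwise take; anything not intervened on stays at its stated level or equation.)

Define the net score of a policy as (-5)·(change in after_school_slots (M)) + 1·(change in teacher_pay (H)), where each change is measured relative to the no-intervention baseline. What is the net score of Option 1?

Baseline:
  P = 117
  E = 31
  H = 153 + 5·31 = 308
  M = -2 + 5·117 + 6·31 + 4·308 = 2001
Option 1 (E − 39):
  P = 117
  E = 31 − 39 = -8
  H = 153 + 5·(-8) = 113
  M = -2 + 5·117 + 6·(-8) + 4·113 = 987
ΔM = 987 − 2001 = -1014; ΔH = 113 − 308 = -195
Score = (-5)·(-1014) + 1·(-195) = 4875

4875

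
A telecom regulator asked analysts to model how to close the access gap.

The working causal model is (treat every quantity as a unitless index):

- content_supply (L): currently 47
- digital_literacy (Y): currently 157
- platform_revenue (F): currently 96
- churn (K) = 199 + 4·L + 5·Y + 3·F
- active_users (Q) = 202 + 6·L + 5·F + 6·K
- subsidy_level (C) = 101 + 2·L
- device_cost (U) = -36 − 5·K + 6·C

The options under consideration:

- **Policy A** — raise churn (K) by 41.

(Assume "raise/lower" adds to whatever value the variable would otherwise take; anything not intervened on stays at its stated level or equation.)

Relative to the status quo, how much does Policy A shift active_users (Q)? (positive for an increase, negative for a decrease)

Baseline:
  L = 47
  Y = 157
  F = 96
  K = 199 + 4·47 + 5·157 + 3·96 = 1460
  Q = 202 + 6·47 + 5·96 + 6·1460 = 9724
Policy A (K + 41):
  L = 47
  Y = 157
  F = 96
  K = 199 + 4·47 + 5·157 + 3·96 (+41 from intervention) = 1501
  Q = 202 + 6·47 + 5·96 + 6·1501 = 9970
Change in Q: 9970 − 9724 = 246

246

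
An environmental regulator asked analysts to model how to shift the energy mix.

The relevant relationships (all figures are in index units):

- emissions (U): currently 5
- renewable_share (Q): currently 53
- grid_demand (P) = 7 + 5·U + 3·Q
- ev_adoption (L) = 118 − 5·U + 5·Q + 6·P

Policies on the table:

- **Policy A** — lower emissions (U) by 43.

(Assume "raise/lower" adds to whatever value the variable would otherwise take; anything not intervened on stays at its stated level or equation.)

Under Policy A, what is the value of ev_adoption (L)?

Policy A (U − 43):
  U = 5 − 43 = -38
  Q = 53
  P = 7 + 5·(-38) + 3·53 = -24
  L = 118 − 5·(-38) + 5·53 + 6·(-24) = 429

429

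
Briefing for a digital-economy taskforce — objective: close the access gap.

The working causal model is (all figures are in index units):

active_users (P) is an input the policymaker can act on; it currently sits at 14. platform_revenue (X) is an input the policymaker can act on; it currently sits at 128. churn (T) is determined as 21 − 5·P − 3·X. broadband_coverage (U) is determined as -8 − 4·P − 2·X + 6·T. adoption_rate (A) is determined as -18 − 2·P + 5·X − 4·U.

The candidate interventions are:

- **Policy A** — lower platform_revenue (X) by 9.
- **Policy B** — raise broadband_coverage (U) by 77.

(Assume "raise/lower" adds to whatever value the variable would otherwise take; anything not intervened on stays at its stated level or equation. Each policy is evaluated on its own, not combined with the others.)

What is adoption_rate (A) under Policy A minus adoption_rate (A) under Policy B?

Policy A (X − 9):
  P = 14
  X = 128 − 9 = 119
  T = 21 − 5·14 − 3·119 = -406
  U = -8 − 4·14 − 2·119 + 6·(-406) = -2738
  A = -18 − 2·14 + 5·119 − 4·(-2738) = 11501
Policy B (U + 77):
  P = 14
  X = 128
  T = 21 − 5·14 − 3·128 = -433
  U = -8 − 4·14 − 2·128 + 6·(-433) (+77 from intervention) = -2841
  A = -18 − 2·14 + 5·128 − 4·(-2841) = 11958
A: 11501 − 11958 = -457

-457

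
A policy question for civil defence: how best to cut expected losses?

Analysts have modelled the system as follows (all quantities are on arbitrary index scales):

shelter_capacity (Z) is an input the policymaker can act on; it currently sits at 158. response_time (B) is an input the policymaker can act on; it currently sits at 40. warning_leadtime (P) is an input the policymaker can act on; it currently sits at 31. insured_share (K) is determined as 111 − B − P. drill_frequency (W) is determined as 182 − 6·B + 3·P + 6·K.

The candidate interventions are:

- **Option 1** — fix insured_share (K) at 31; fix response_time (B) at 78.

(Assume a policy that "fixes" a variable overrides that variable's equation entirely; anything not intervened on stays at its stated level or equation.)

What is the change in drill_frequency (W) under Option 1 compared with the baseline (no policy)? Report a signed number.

-282

Baseline:
  B = 40
  P = 31
  K = 111 − 40 − 31 = 40
  W = 182 − 6·40 + 3·31 + 6·40 = 275
Option 1 (K := 31, B := 78):
  B = 78
  P = 31
  K = 31
  W = 182 − 6·78 + 3·31 + 6·31 = -7
Change in W: -7 − 275 = -282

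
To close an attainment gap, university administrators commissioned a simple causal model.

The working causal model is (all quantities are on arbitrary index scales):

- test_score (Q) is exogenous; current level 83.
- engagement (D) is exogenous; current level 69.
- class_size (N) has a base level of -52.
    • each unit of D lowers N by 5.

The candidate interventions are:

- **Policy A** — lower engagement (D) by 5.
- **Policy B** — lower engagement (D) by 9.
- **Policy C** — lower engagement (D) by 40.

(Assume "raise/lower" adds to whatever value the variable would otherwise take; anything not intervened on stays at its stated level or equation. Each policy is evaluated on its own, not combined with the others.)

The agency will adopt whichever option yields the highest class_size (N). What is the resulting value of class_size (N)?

-197

Policy A (D − 5):
  D = 69 − 5 = 64
  N = -52 − 5·64 = -372
Policy B (D − 9):
  D = 69 − 9 = 60
  N = -52 − 5·60 = -352
Policy C (D − 40):
  D = 69 − 40 = 29
  N = -52 − 5·29 = -197
Comparing — Policy A: N=-372, Policy B: N=-352, Policy C: N=-197. Highest is -197 (Policy C).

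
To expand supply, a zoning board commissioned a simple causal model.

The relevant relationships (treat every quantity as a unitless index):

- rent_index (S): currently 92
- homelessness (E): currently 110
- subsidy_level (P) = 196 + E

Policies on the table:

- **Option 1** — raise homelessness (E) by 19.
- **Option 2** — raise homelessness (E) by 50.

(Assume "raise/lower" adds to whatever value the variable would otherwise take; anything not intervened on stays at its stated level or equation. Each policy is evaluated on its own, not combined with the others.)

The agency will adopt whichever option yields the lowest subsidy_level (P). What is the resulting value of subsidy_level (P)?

325

Option 1 (E + 19):
  E = 110 + 19 = 129
  P = 196 + 129 = 325
Option 2 (E + 50):
  E = 110 + 50 = 160
  P = 196 + 160 = 356
Comparing — Option 1: P=325, Option 2: P=356. Lowest is 325 (Option 1).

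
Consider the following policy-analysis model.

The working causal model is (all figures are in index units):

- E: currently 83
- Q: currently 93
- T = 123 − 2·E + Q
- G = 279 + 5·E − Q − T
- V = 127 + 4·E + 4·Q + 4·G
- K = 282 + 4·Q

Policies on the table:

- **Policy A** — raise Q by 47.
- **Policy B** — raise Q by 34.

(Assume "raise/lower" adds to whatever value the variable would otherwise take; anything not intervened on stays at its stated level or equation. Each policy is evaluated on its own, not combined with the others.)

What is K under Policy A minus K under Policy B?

Policy A (Q + 47):
  Q = 93 + 47 = 140
  K = 282 + 4·140 = 842
Policy B (Q + 34):
  Q = 93 + 34 = 127
  K = 282 + 4·127 = 790
K: 842 − 790 = 52

52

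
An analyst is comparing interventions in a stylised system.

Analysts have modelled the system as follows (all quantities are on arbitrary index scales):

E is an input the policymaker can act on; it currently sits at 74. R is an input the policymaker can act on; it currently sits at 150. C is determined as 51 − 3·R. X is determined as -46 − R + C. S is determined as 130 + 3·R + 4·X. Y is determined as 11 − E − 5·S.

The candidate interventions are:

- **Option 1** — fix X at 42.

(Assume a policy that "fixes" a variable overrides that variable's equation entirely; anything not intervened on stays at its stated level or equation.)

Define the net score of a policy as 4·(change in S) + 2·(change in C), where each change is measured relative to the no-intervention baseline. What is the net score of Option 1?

10192

Baseline:
  R = 150
  C = 51 − 3·150 = -399
  X = -46 − 150 + (-399) = -595
  S = 130 + 3·150 + 4·(-595) = -1800
Option 1 (X := 42):
  R = 150
  C = 51 − 3·150 = -399
  X = 42
  S = 130 + 3·150 + 4·42 = 748
ΔS = 748 − (-1800) = 2548; ΔC = -399 − (-399) = 0
Score = 4·2548 + 2·0 = 10192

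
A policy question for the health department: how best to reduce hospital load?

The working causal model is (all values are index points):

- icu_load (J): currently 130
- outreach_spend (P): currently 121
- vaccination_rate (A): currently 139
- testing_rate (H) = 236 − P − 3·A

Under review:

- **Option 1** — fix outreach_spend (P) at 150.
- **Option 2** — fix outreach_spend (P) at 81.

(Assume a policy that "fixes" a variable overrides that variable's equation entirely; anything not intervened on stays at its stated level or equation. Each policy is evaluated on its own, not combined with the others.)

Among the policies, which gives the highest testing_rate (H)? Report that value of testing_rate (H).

Option 1 (P := 150):
  P = 150
  A = 139
  H = 236 − 150 − 3·139 = -331
Option 2 (P := 81):
  P = 81
  A = 139
  H = 236 − 81 − 3·139 = -262
Comparing — Option 1: H=-331, Option 2: H=-262. Highest is -262 (Option 2).

-262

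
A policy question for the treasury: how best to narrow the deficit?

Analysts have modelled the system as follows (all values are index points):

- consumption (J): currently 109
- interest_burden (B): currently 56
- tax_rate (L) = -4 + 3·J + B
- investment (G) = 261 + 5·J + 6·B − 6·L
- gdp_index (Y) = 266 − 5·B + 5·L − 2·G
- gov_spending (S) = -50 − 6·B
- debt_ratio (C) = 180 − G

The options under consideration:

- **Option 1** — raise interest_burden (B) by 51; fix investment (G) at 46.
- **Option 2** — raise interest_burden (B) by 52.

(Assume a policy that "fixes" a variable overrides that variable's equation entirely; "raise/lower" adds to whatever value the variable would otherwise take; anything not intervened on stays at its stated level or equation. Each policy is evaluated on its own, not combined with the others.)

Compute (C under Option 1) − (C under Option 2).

-1178

Option 1 (B + 51, G := 46):
  J = 109
  B = 56 + 51 = 107
  L = -4 + 3·109 + 107 = 430
  G = 46
  C = 180 − 46 = 134
Option 2 (B + 52):
  J = 109
  B = 56 + 52 = 108
  L = -4 + 3·109 + 108 = 431
  G = 261 + 5·109 + 6·108 − 6·431 = -1132
  C = 180 − (-1132) = 1312
C: 134 − 1312 = -1178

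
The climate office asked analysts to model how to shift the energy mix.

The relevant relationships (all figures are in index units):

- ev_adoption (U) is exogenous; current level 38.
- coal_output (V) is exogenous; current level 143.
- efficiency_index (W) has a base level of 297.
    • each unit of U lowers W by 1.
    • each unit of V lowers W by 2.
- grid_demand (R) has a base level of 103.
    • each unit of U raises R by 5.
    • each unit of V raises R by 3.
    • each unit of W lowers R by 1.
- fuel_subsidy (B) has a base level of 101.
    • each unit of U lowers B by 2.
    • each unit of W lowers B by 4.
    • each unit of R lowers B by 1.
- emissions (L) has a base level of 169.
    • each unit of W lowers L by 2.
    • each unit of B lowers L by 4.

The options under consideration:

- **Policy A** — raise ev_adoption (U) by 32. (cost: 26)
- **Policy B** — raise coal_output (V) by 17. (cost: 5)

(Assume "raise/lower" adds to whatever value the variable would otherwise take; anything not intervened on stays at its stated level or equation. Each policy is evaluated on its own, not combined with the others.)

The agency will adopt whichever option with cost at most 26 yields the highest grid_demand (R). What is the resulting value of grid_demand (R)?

941

Policy A (U + 32):
  U = 38 + 32 = 70
  V = 143
  W = 297 − 70 − 2·143 = -59
  R = 103 + 5·70 + 3·143 − (-59) = 941
Policy B (V + 17):
  U = 38
  V = 143 + 17 = 160
  W = 297 − 38 − 2·160 = -61
  R = 103 + 5·38 + 3·160 − (-61) = 834
Comparing — Policy A: R=941, Policy B: R=834. Highest is 941 (Policy A).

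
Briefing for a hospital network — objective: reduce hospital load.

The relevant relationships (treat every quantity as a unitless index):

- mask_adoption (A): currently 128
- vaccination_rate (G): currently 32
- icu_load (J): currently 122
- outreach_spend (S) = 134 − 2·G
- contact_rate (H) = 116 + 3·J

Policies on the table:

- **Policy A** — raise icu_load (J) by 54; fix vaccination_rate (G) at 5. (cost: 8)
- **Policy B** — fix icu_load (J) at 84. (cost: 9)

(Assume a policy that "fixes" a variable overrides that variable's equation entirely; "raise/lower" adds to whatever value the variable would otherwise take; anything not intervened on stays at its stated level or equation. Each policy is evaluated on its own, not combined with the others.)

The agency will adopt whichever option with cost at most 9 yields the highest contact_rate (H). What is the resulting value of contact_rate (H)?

Policy A (J + 54, G := 5):
  J = 122 + 54 = 176
  H = 116 + 3·176 = 644
Policy B (J := 84):
  J = 84
  H = 116 + 3·84 = 368
Comparing — Policy A: H=644, Policy B: H=368. Highest is 644 (Policy A).

644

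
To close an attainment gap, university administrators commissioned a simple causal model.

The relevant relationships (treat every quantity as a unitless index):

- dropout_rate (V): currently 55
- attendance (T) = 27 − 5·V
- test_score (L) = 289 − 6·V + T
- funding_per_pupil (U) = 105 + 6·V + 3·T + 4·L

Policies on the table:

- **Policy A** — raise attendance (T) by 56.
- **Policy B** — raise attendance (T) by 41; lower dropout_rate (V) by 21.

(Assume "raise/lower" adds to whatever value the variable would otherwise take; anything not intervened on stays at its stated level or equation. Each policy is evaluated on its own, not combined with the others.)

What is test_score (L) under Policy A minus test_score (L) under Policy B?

-216

Policy A (T + 56):
  V = 55
  T = 27 − 5·55 (+56 from intervention) = -192
  L = 289 − 6·55 + (-192) = -233
Policy B (T + 41, V − 21):
  V = 55 − 21 = 34
  T = 27 − 5·34 (+41 from intervention) = -102
  L = 289 − 6·34 + (-102) = -17
L: -233 − (-17) = -216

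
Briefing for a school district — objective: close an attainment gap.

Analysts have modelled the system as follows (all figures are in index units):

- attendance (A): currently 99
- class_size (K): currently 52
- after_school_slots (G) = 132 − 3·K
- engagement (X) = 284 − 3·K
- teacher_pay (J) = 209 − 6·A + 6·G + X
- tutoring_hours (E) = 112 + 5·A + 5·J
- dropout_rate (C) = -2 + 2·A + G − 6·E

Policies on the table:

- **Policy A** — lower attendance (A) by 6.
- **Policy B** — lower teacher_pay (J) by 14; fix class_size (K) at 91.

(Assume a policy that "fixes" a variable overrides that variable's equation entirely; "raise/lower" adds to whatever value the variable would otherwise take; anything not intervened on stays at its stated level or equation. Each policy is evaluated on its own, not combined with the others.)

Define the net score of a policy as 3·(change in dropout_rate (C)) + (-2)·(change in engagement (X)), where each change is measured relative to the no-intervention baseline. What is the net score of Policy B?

Baseline:
  A = 99
  K = 52
  G = 132 − 3·52 = -24
  X = 284 − 3·52 = 128
  J = 209 − 6·99 + 6·(-24) + 128 = -401
  E = 112 + 5·99 + 5·(-401) = -1398
  C = -2 + 2·99 + (-24) − 6·(-1398) = 8560
Policy B (J − 14, K := 91):
  A = 99
  K = 91
  G = 132 − 3·91 = -141
  X = 284 − 3·91 = 11
  J = 209 − 6·99 + 6·(-141) + 11 (−14 from intervention) = -1234
  E = 112 + 5·99 + 5·(-1234) = -5563
  C = -2 + 2·99 + (-141) − 6·(-5563) = 33433
ΔC = 33433 − 8560 = 24873; ΔX = 11 − 128 = -117
Score = 3·24873 + (-2)·(-117) = 74853

74853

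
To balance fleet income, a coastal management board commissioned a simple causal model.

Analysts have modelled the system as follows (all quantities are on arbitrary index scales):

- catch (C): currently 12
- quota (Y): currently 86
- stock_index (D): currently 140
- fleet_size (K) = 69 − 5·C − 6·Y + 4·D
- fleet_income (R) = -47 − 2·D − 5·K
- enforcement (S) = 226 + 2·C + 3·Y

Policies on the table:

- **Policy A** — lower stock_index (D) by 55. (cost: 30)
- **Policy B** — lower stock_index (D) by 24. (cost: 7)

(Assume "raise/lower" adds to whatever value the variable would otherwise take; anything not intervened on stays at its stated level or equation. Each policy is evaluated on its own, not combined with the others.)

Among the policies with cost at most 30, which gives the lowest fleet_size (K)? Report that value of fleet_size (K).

-167

Policy A (D − 55):
  C = 12
  Y = 86
  D = 140 − 55 = 85
  K = 69 − 5·12 − 6·86 + 4·85 = -167
Policy B (D − 24):
  C = 12
  Y = 86
  D = 140 − 24 = 116
  K = 69 − 5·12 − 6·86 + 4·116 = -43
Comparing — Policy A: K=-167, Policy B: K=-43. Lowest is -167 (Policy A).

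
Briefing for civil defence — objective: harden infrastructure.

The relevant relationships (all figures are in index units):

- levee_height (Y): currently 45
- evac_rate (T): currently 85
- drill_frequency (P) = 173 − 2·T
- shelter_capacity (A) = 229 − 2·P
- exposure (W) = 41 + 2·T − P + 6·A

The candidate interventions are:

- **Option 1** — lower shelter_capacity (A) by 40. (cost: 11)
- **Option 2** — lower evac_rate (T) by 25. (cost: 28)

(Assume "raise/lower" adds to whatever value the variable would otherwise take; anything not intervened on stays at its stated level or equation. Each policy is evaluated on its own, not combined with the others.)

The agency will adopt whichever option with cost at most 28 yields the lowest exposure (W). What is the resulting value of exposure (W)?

Option 1 (A − 40):
  T = 85
  P = 173 − 2·85 = 3
  A = 229 − 2·3 (−40 from intervention) = 183
  W = 41 + 2·85 − 3 + 6·183 = 1306
Option 2 (T − 25):
  T = 85 − 25 = 60
  P = 173 − 2·60 = 53
  A = 229 − 2·53 = 123
  W = 41 + 2·60 − 53 + 6·123 = 846
Comparing — Option 1: W=1306, Option 2: W=846. Lowest is 846 (Option 2).

846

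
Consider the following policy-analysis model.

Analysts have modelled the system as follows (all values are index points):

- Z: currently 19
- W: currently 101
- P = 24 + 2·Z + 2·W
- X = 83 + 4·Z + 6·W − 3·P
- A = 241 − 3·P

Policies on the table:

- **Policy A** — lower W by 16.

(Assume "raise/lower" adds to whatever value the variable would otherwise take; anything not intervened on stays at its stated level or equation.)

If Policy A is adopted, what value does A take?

-455

Policy A (W − 16):
  Z = 19
  W = 101 − 16 = 85
  P = 24 + 2·19 + 2·85 = 232
  A = 241 − 3·232 = -455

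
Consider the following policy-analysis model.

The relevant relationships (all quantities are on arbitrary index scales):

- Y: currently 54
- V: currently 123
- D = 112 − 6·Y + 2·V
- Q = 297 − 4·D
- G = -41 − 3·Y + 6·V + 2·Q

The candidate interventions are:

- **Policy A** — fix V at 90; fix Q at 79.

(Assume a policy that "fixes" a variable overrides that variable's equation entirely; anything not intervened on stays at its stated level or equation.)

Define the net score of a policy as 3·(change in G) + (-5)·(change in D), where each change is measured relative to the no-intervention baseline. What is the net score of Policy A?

Baseline:
  Y = 54
  V = 123
  D = 112 − 6·54 + 2·123 = 34
  Q = 297 − 4·34 = 161
  G = -41 − 3·54 + 6·123 + 2·161 = 857
Policy A (V := 90, Q := 79):
  Y = 54
  V = 90
  D = 112 − 6·54 + 2·90 = -32
  Q = 79
  G = -41 − 3·54 + 6·90 + 2·79 = 495
ΔG = 495 − 857 = -362; ΔD = -32 − 34 = -66
Score = 3·(-362) + (-5)·(-66) = -756

-756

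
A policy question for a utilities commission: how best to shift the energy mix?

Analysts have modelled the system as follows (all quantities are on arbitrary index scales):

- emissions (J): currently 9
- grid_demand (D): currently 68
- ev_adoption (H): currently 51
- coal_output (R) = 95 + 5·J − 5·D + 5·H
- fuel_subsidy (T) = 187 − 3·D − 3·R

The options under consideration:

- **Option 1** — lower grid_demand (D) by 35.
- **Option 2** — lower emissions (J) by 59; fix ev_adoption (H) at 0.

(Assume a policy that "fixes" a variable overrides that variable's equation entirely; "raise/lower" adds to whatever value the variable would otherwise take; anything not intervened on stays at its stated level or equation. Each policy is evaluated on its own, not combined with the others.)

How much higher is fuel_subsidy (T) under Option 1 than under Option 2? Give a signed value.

Option 1 (D − 35):
  J = 9
  D = 68 − 35 = 33
  H = 51
  R = 95 + 5·9 − 5·33 + 5·51 = 230
  T = 187 − 3·33 − 3·230 = -602
Option 2 (J − 59, H := 0):
  J = 9 − 59 = -50
  D = 68
  H = 0
  R = 95 + 5·(-50) − 5·68 + 5·0 = -495
  T = 187 − 3·68 − 3·(-495) = 1468
T: -602 − 1468 = -2070

-2070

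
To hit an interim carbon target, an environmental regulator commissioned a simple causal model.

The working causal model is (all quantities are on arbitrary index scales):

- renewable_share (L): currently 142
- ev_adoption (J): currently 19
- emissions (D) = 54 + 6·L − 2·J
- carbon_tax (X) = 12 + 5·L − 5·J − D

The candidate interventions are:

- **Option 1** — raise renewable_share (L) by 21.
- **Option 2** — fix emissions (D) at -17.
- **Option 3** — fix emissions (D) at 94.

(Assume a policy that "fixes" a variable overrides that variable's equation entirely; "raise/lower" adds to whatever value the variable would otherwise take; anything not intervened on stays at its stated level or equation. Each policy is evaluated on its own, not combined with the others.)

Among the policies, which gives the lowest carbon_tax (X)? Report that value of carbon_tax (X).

-262

Option 1 (L + 21):
  L = 142 + 21 = 163
  J = 19
  D = 54 + 6·163 − 2·19 = 994
  X = 12 + 5·163 − 5·19 − 994 = -262
Option 2 (D := -17):
  L = 142
  J = 19
  D = -17
  X = 12 + 5·142 − 5·19 − (-17) = 644
Option 3 (D := 94):
  L = 142
  J = 19
  D = 94
  X = 12 + 5·142 − 5·19 − 94 = 533
Comparing — Option 1: X=-262, Option 2: X=644, Option 3: X=533. Lowest is -262 (Option 1).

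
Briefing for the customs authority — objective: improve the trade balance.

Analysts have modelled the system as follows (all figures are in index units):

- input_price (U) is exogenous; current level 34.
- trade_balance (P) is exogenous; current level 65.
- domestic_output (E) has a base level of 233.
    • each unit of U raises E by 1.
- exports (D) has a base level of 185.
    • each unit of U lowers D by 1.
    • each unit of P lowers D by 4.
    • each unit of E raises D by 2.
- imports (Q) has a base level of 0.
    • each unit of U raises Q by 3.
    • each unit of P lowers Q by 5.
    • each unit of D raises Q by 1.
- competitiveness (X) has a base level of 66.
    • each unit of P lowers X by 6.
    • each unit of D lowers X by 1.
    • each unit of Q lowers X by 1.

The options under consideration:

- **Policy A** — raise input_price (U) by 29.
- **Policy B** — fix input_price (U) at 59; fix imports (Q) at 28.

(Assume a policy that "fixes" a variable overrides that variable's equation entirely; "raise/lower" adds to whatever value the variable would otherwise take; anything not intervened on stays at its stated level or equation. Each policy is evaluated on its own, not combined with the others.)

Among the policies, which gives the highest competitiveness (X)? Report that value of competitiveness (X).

-802

Policy A (U + 29):
  U = 34 + 29 = 63
  P = 65
  E = 233 + 63 = 296
  D = 185 − 63 − 4·65 + 2·296 = 454
  Q = 0 + 3·63 − 5·65 + 454 = 318
  X = 66 − 6·65 − 454 − 318 = -1096
Policy B (U := 59, Q := 28):
  U = 59
  P = 65
  E = 233 + 59 = 292
  D = 185 − 59 − 4·65 + 2·292 = 450
  Q = 28
  X = 66 − 6·65 − 450 − 28 = -802
Comparing — Policy A: X=-1096, Policy B: X=-802. Highest is -802 (Policy B).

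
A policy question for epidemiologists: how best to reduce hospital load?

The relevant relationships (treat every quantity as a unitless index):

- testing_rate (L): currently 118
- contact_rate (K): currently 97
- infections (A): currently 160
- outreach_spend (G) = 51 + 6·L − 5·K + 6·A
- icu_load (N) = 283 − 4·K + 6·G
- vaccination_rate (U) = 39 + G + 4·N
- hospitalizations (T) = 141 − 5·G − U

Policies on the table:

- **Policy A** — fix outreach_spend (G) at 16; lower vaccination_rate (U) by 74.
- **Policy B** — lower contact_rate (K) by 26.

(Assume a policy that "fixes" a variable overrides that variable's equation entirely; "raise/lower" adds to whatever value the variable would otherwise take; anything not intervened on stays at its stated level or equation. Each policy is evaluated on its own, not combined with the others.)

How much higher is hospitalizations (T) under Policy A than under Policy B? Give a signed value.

Policy A (G := 16, U − 74):
  L = 118
  K = 97
  A = 160
  G = 16
  N = 283 − 4·97 + 6·16 = -9
  U = 39 + 16 + 4·(-9) (−74 from intervention) = -55
  T = 141 − 5·16 − (-55) = 116
Policy B (K − 26):
  L = 118
  K = 97 − 26 = 71
  A = 160
  G = 51 + 6·118 − 5·71 + 6·160 = 1364
  N = 283 − 4·71 + 6·1364 = 8183
  U = 39 + 1364 + 4·8183 = 34135
  T = 141 − 5·1364 − 34135 = -40814
T: 116 − (-40814) = 40930

40930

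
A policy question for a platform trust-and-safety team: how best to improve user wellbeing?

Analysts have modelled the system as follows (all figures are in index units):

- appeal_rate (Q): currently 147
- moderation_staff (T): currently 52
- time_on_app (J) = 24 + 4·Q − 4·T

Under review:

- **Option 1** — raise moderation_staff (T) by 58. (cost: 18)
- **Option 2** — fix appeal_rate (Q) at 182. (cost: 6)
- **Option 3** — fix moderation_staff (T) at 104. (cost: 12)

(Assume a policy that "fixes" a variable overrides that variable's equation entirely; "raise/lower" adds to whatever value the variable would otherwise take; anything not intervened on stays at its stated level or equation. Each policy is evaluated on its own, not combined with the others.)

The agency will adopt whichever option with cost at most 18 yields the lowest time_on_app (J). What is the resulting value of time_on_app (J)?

Option 1 (T + 58):
  Q = 147
  T = 52 + 58 = 110
  J = 24 + 4·147 − 4·110 = 172
Option 2 (Q := 182):
  Q = 182
  T = 52
  J = 24 + 4·182 − 4·52 = 544
Option 3 (T := 104):
  Q = 147
  T = 104
  J = 24 + 4·147 − 4·104 = 196
Comparing — Option 1: J=172, Option 2: J=544, Option 3: J=196. Lowest is 172 (Option 1).

172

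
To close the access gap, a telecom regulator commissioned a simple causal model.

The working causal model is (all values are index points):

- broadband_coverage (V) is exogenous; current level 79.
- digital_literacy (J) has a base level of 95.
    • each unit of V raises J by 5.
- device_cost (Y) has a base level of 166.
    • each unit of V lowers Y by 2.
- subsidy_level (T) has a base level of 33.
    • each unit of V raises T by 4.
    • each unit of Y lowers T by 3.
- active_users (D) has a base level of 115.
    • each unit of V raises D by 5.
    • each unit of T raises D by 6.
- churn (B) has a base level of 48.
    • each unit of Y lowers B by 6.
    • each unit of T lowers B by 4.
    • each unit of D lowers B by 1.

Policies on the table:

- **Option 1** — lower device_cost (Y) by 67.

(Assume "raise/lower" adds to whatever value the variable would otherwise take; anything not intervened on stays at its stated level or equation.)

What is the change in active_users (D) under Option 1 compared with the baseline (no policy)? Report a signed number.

Baseline:
  V = 79
  Y = 166 − 2·79 = 8
  T = 33 + 4·79 − 3·8 = 325
  D = 115 + 5·79 + 6·325 = 2460
Option 1 (Y − 67):
  V = 79
  Y = 166 − 2·79 (−67 from intervention) = -59
  T = 33 + 4·79 − 3·(-59) = 526
  D = 115 + 5·79 + 6·526 = 3666
Change in D: 3666 − 2460 = 1206

1206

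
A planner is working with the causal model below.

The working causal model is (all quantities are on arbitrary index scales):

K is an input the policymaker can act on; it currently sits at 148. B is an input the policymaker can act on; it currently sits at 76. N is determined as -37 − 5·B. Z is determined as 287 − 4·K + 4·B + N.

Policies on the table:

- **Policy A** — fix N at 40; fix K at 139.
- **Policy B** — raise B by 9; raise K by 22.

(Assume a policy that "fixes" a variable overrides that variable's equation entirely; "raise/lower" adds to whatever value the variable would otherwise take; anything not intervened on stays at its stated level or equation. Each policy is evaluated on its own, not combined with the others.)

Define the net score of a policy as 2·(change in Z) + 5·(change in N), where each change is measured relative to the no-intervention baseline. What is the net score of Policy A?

3271

Baseline:
  K = 148
  B = 76
  N = -37 − 5·76 = -417
  Z = 287 − 4·148 + 4·76 + (-417) = -418
Policy A (N := 40, K := 139):
  K = 139
  B = 76
  N = 40
  Z = 287 − 4·139 + 4·76 + 40 = 75
ΔZ = 75 − (-418) = 493; ΔN = 40 − (-417) = 457
Score = 2·493 + 5·457 = 3271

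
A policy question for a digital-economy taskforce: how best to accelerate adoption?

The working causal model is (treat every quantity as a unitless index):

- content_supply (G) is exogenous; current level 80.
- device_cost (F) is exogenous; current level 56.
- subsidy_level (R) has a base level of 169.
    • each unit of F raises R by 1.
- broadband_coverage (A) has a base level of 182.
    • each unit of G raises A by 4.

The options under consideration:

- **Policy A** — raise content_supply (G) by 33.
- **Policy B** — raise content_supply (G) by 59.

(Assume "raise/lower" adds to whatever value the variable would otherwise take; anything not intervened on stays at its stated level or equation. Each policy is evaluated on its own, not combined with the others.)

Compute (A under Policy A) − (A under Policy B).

-104

Policy A (G + 33):
  G = 80 + 33 = 113
  A = 182 + 4·113 = 634
Policy B (G + 59):
  G = 80 + 59 = 139
  A = 182 + 4·139 = 738
A: 634 − 738 = -104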